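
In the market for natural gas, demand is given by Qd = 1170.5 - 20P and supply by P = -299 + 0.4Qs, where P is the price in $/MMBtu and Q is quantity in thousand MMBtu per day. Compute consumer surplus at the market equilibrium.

Rewriting in direct form: Qs = 747.5 + 2.5P.
Equating demand and supply, 1170.5 - 20P = 747.5 + 2.5P gives 22.5P = 423, so P* = 18.8.
Plugging P* into demand: Q* = 1170.5 - 20(18.8) = 794.5.
Demand choke price (Qd = 0): P = 1170.5/20 = 58.525. Consumer surplus = ½ × (58.525 - 18.8) × 794.5 = 15780.75625.

Consumer surplus = 15780.75625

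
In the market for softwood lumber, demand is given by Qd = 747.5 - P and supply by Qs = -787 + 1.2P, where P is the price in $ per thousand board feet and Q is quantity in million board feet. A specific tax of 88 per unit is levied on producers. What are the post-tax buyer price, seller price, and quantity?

P_b = 745.5, P_s = 657.5, Q = 2

The tax drives a wedge P_b - P_s = 88. Substituting P_s = P_b - 88 into supply: Qs = -892.6 + 1.2P_b.
Equate demand and the shifted supply: 747.5 - P_b = -892.6 + 1.2P_b, giving 2.2P_b = 1640.1, so P_b = 745.5.
So P_s = 657.5 and the quantity traded is Q = 747.5 - 745.5 = 2.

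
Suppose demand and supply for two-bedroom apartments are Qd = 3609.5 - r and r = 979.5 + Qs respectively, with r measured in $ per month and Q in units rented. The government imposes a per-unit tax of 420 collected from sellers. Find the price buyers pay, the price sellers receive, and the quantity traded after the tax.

Rewriting in direct form: Qs = -979.5 + r.
The tax drives a wedge r_b - r_s = 420. Substituting r_s = r_b - 420 into supply: Qs = -1399.5 + r_b.
Market clearing requires 3609.5 - r_b = -1399.5 + r_b; hence 5009 = 2r_b and r_b = 2504.5.
Then r_s = 2504.5 - 420 = 2084.5 and Q = 3609.5 - 2504.5 = 1105.

r_b = 2504.5, r_s = 2084.5, Q = 1105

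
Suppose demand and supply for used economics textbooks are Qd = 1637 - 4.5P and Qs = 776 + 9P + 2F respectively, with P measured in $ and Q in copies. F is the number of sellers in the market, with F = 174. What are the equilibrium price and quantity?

P* = 38, Q* = 1466

With F = 174, supply is Qs = 1124 + 9P.
Set Qd = Qs: 1637 - 4.5P = 1124 + 9P, so 513 = 13.5P and P* = 38.
Plugging P* into demand: Q* = 1637 - 4.5(38) = 1466.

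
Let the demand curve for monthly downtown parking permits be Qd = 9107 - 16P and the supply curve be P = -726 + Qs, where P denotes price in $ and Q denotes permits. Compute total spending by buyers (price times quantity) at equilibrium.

Total spending by buyers = 600967

Rewriting in direct form: Qs = 726 + P.
The market clears where 9107 - 16P = 726 + P. Rearranging, 17P = 8381, hence P* = 493.
Substitute back: Q* = 9107 - 16(493) = 1219.
Total spending by buyers = P* × Q* = 493 × 1219 = 600967.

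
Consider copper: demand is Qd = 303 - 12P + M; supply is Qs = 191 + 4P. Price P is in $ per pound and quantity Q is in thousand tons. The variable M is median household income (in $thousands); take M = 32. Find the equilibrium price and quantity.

With M = 32, demand is Qd = 335 - 12P.
The market clears where 335 - 12P = 191 + 4P. Rearranging, 16P = 144, hence P* = 9.
Plugging P* into demand: Q* = 335 - 12(9) = 227.

P* = 9, Q* = 227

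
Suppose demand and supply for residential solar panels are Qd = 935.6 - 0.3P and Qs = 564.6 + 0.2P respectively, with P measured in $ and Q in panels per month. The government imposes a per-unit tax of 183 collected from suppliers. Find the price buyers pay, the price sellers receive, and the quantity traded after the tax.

P_b = 815.2, P_s = 632.2, Q = 691.04

The tax drives a wedge P_b - P_s = 183. Substituting P_s = P_b - 183 into supply: Qs = 528 + 0.2P_b.
Market clearing requires 935.6 - 0.3P_b = 528 + 0.2P_b; hence 407.6 = 0.5P_b and P_b = 815.2.
So P_s = 632.2 and the quantity traded is Q = 935.6 - 0.3(815.2) = 691.04.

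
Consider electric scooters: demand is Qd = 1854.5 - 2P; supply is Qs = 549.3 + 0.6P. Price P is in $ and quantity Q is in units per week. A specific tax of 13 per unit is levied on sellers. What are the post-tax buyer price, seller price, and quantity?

P_b = 505, P_s = 492, Q = 844.5

The tax drives a wedge P_b - P_s = 13. Substituting P_s = P_b - 13 into supply: Qs = 541.5 + 0.6P_b.
Set Qd = Qs: 1854.5 - 2P_b = 541.5 + 0.6P_b, so 1313 = 2.6P_b and P_b = 505.
Then P_s = 505 - 13 = 492 and Q = 1854.5 - 2(505) = 844.5.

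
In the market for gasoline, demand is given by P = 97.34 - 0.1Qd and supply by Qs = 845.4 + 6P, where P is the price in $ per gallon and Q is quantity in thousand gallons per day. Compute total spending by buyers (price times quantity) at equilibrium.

In direct form, Qd = 973.4 - 10P.
The market clears where 973.4 - 10P = 845.4 + 6P. Rearranging, 16P = 128, hence P* = 8.
Substitute back: Q* = 973.4 - 10(8) = 893.4.
Total spending by buyers = P* × Q* = 8 × 893.4 = 7147.2.

Total spending by buyers = 7147.2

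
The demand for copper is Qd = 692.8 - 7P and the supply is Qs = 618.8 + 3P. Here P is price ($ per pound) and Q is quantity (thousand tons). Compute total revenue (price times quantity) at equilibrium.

Total revenue = 4743.4

Set Qd = Qs: 692.8 - 7P = 618.8 + 3P, so 74 = 10P and P* = 7.4.
Then Q* = 692.8 - 7(7.4) = 641.
Total revenue = P* × Q* = 7.4 × 641 = 4743.4.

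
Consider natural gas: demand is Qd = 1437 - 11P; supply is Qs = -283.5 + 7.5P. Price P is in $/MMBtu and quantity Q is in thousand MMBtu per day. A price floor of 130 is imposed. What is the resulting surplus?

Evaluating both curves at the floor price 130 gives Qd = 7, Qs = 691.5.
Surplus = Qs - Qd = 691.5 - 7 = 684.5.

Surplus = 684.5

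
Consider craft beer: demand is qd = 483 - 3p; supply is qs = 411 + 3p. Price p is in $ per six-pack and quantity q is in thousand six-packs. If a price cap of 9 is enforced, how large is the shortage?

Shortage = 18

At p = 9: qd = 456 and qs = 438.
Shortage = qd - qs = 456 - 438 = 18.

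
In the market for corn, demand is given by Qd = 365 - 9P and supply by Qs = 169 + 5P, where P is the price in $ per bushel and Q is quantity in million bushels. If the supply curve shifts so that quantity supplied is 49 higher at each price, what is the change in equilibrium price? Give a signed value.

ΔP = -3.5

Equating demand and supply, 365 - 9P = 169 + 5P gives 14P = 196, so P* = 14.
From the demand curve, Q* = 365 - 9(14) = 239.
After the shift, supply is Qs = 218 + 5P.
The new intersection has 147 = 14P, i.e. P = 10.5, Q = 270.5.
ΔP = 10.5 - 14 = -3.5.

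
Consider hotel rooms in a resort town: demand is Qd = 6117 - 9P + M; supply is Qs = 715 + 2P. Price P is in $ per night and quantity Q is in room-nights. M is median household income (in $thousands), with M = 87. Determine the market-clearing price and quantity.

P* = 499, Q* = 1713

With M = 87, demand is Qd = 6204 - 9P.
Set Qd = Qs: 6204 - 9P = 715 + 2P, so 5489 = 11P and P* = 499.
Then Q* = 6204 - 9(499) = 1713.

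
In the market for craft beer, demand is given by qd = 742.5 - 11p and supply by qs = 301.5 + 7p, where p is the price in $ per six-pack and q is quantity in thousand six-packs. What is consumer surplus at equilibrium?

Consumer surplus = 10169.5

At equilibrium qd = qs, so 742.5 - 11p = 301.5 + 7p; collecting terms, 441 = 18p and p* = 24.5.
Substitute back: q* = 742.5 - 11(24.5) = 473.
Demand choke price (qd = 0): p = 742.5/11 = 67.5. Consumer surplus = ½ × (67.5 - 24.5) × 473 = 10169.5.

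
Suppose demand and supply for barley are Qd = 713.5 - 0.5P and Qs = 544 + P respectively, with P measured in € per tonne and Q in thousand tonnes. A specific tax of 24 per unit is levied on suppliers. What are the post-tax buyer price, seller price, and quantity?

Suppliers keep P_s = P_b - 24 per unit, so supply in terms of the buyer price is Qs = 520 + P_b.
Equate demand and the shifted supply: 713.5 - 0.5P_b = 520 + P_b, giving 1.5P_b = 193.5, so P_b = 129.
Then P_s = 129 - 24 = 105 and Q = 713.5 - 0.5(129) = 649.

P_b = 129, P_s = 105, Q = 649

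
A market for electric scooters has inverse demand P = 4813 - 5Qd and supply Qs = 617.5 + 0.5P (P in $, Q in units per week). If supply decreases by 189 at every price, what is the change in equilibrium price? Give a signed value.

ΔP = 270

Rewriting in direct form: Qd = 962.6 - 0.2P.
Equating demand and supply, 962.6 - 0.2P = 617.5 + 0.5P gives 0.7P = 345.1, so P* = 493.
From the demand curve, Q* = 962.6 - 0.2(493) = 864.
After the shift, supply is Qs = 428.5 + 0.5P.
Re-solving, 0.7P = 534.1 gives P = 763 and Q = 810.
ΔP = 763 - 493 = 270.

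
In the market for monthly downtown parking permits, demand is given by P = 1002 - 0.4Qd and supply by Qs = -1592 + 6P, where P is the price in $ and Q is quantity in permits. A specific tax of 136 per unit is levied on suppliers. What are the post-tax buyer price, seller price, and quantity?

Inverting to quantity form: Qd = 2505 - 2.5P.
With a tax of 136 on suppliers, they supply based on the net price P_s = P_b - 136, so Qs = -2408 + 6P_b.
Set Qd = Qs: 2505 - 2.5P_b = -2408 + 6P_b, so 4913 = 8.5P_b and P_b = 578.
Then P_s = 578 - 136 = 442 and Q = 2505 - 2.5(578) = 1060.

P_b = 578, P_s = 442, Q = 1060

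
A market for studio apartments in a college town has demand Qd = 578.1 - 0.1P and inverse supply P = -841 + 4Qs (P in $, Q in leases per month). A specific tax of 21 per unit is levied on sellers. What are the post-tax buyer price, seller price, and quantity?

Inverting to quantity form: Qs = 210.25 + 0.25P.
Sellers keep P_s = P_b - 21 per unit, so supply in terms of the buyer price is Qs = 205 + 0.25P_b.
Set Qd = Qs: 578.1 - 0.1P_b = 205 + 0.25P_b, so 373.1 = 0.35P_b and P_b = 1066.
So P_s = 1045 and the quantity traded is Q = 578.1 - 0.1(1066) = 471.5.

P_b = 1066, P_s = 1045, Q = 471.5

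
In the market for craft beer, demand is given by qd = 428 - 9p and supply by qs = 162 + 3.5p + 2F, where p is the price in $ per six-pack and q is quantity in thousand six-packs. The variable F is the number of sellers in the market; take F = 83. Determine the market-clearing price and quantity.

With F = 83, supply is qs = 328 + 3.5p.
Set qd = qs: 428 - 9p = 328 + 3.5p, so 100 = 12.5p and p* = 8.
Plugging p* into demand: q* = 428 - 9(8) = 356.

p* = 8, q* = 356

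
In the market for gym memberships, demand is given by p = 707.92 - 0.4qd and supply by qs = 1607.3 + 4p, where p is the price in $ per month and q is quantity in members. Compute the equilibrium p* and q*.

p* = 25, q* = 1707.3

In direct form, qd = 1769.8 - 2.5p.
The market clears where 1769.8 - 2.5p = 1607.3 + 4p. Rearranging, 6.5p = 162.5, hence p* = 25.
From the demand curve, q* = 1769.8 - 2.5(25) = 1707.3.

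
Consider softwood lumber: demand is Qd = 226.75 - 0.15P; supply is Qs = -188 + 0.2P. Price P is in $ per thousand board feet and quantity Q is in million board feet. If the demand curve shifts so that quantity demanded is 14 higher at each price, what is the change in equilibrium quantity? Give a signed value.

ΔQ = 8

At equilibrium Qd = Qs, so 226.75 - 0.15P = -188 + 0.2P; collecting terms, 414.75 = 0.35P and P* = 1185.
Plugging P* into demand: Q* = 226.75 - 0.15(1185) = 49.
After the shift, demand is Qd = 240.75 - 0.15P.
New equilibrium: 428.75 = 0.35P, so P = 1225 and Q = 57.
ΔQ = 57 - 49 = 8.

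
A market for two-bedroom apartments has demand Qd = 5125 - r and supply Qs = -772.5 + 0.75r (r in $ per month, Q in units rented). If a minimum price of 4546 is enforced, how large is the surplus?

Surplus = 2058

At r = 4546: Qd = 579 and Qs = 2637.
Surplus = Qs - Qd = 2637 - 579 = 2058.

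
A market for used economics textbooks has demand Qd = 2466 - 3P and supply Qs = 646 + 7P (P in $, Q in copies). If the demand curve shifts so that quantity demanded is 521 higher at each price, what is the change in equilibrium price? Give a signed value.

ΔP = 52.1

The market clears where 2466 - 3P = 646 + 7P. Rearranging, 10P = 1820, hence P* = 182.
Then Q* = 2466 - 3(182) = 1920.
After the shift, demand is Qd = 2987 - 3P.
Re-solving, 10P = 2341 gives P = 234.1 and Q = 2284.7.
ΔP = 234.1 - 182 = 52.1.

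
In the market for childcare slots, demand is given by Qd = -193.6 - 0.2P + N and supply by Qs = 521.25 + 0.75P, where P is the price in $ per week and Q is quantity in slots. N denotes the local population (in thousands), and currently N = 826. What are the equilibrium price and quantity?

P* = 117, Q* = 609

With N = 826, demand is Qd = 632.4 - 0.2P.
At equilibrium Qd = Qs, so 632.4 - 0.2P = 521.25 + 0.75P; collecting terms, 111.15 = 0.95P and P* = 117.
Then Q* = 632.4 - 0.2(117) = 609.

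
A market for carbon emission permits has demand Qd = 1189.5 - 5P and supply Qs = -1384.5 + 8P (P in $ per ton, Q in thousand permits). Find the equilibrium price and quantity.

Equating demand and supply, 1189.5 - 5P = -1384.5 + 8P gives 13P = 2574, so P* = 198.
Plugging P* into demand: Q* = 1189.5 - 5(198) = 199.5.

P* = 198, Q* = 199.5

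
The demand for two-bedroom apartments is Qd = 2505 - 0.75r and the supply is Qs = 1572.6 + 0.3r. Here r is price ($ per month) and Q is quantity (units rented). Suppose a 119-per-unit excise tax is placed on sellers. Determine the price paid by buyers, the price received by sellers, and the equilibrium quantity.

The tax drives a wedge r_b - r_s = 119. Substituting r_s = r_b - 119 into supply: Qs = 1536.9 + 0.3r_b.
Market clearing requires 2505 - 0.75r_b = 1536.9 + 0.3r_b; hence 968.1 = 1.05r_b and r_b = 922.
Then r_s = 922 - 119 = 803 and Q = 2505 - 0.75(922) = 1813.5.

r_b = 922, r_s = 803, Q = 1813.5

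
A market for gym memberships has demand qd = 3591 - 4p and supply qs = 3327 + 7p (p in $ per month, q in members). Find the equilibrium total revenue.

Total revenue = 83880

Equating demand and supply, 3591 - 4p = 3327 + 7p gives 11p = 264, so p* = 24.
Plugging p* into demand: q* = 3591 - 4(24) = 3495.
Total revenue = p* × q* = 24 × 3495 = 83880.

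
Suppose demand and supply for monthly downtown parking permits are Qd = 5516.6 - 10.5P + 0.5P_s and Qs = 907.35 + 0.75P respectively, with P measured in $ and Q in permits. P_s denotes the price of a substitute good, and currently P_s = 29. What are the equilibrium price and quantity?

With P_s = 29, demand is Qd = 5531.1 - 10.5P.
The market clears where 5531.1 - 10.5P = 907.35 + 0.75P. Rearranging, 11.25P = 4623.75, hence P* = 411.
From the demand curve, Q* = 5531.1 - 10.5(411) = 1215.6.

P* = 411, Q* = 1215.6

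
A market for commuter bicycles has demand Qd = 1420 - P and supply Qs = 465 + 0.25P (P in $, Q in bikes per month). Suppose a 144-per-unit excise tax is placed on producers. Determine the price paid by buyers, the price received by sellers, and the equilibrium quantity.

The tax drives a wedge P_b - P_s = 144. Substituting P_s = P_b - 144 into supply: Qs = 429 + 0.25P_b.
Equate demand and the shifted supply: 1420 - P_b = 429 + 0.25P_b, giving 1.25P_b = 991, so P_b = 792.8.
Then P_s = 792.8 - 144 = 648.8 and Q = 1420 - 792.8 = 627.2.

P_b = 792.8, P_s = 648.8, Q = 627.2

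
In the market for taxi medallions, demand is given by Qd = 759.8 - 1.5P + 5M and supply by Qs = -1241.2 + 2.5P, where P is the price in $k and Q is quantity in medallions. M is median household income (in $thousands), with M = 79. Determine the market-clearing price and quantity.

P* = 599, Q* = 256.3

With M = 79, demand is Qd = 1154.8 - 1.5P.
Equating demand and supply, 1154.8 - 1.5P = -1241.2 + 2.5P gives 4P = 2396, so P* = 599.
Plugging P* into demand: Q* = 1154.8 - 1.5(599) = 256.3.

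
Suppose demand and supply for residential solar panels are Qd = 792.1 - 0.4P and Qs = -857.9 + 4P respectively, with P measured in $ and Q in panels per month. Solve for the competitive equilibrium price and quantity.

P* = 375, Q* = 642.1

Equating demand and supply, 792.1 - 0.4P = -857.9 + 4P gives 4.4P = 1650, so P* = 375.
From the demand curve, Q* = 792.1 - 0.4(375) = 642.1.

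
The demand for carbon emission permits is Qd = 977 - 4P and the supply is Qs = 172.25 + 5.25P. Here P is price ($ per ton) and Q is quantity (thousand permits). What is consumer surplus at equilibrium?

At equilibrium Qd = Qs, so 977 - 4P = 172.25 + 5.25P; collecting terms, 804.75 = 9.25P and P* = 87.
From the demand curve, Q* = 977 - 4(87) = 629.
Demand choke price (Qd = 0): P = 977/4 = 244.25. Consumer surplus = ½ × (244.25 - 87) × 629 = 49455.125.

Consumer surplus = 49455.125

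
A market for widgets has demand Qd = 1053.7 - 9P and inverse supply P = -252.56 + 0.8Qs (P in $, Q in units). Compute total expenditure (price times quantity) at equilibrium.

Total expenditure = 29210.4

Inverting to quantity form: Qs = 315.7 + 1.25P.
Equating demand and supply, 1053.7 - 9P = 315.7 + 1.25P gives 10.25P = 738, so P* = 72.
From the demand curve, Q* = 1053.7 - 9(72) = 405.7.
Total expenditure = P* × Q* = 72 × 405.7 = 29210.4.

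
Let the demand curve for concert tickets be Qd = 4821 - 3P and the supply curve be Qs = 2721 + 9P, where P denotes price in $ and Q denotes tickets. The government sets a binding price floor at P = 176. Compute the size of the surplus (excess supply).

Surplus = 12

At P = 176: Qd = 4293 and Qs = 4305.
Surplus = Qs - Qd = 4305 - 4293 = 12.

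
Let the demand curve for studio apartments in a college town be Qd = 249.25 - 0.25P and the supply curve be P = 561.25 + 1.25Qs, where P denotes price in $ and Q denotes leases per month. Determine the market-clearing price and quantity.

Rewriting in direct form: Qs = -449 + 0.8P.
Set Qd = Qs: 249.25 - 0.25P = -449 + 0.8P, so 698.25 = 1.05P and P* = 665.
Substitute back: Q* = 249.25 - 0.25(665) = 83.

P* = 665, Q* = 83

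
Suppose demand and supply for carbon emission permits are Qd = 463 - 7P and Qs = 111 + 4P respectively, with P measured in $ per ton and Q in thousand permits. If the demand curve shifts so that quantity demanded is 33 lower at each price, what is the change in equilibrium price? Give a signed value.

ΔP = -3

The market clears where 463 - 7P = 111 + 4P. Rearranging, 11P = 352, hence P* = 32.
From the demand curve, Q* = 463 - 7(32) = 239.
After the shift, demand is Qd = 430 - 7P.
New equilibrium: 319 = 11P, so P = 29 and Q = 227.
ΔP = 29 - 32 = -3.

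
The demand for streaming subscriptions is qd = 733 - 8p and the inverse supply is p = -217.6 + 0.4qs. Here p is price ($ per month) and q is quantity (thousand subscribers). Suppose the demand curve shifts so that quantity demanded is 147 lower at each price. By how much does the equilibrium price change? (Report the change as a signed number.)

In direct form, qs = 544 + 2.5p.
Equating demand and supply, 733 - 8p = 544 + 2.5p gives 10.5p = 189, so p* = 18.
Then q* = 733 - 8(18) = 589.
After the shift, demand is qd = 586 - 8p.
The new intersection has 42 = 10.5p, i.e. p = 4, q = 554.
Δp = 4 - 18 = -14.

Δp = -14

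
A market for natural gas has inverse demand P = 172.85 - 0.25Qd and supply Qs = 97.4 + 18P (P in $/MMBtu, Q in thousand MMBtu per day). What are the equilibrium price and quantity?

P* = 27, Q* = 583.4

In direct form, Qd = 691.4 - 4P.
At equilibrium Qd = Qs, so 691.4 - 4P = 97.4 + 18P; collecting terms, 594 = 22P and P* = 27.
Plugging P* into demand: Q* = 691.4 - 4(27) = 583.4.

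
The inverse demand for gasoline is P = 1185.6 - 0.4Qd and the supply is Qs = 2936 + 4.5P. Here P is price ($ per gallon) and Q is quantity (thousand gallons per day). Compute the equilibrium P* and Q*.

Solving each curve for Q: Qd = 2964 - 2.5P.
Equating demand and supply, 2964 - 2.5P = 2936 + 4.5P gives 7P = 28, so P* = 4.
Substitute back: Q* = 2964 - 2.5(4) = 2954.

P* = 4, Q* = 2954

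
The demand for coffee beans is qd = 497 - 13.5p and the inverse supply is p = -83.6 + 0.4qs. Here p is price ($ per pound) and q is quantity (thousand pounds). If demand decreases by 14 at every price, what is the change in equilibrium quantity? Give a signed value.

Rewriting in direct form: qs = 209 + 2.5p.
Set qd = qs: 497 - 13.5p = 209 + 2.5p, so 288 = 16p and p* = 18.
Substitute back: q* = 497 - 13.5(18) = 254.
After the shift, demand is qd = 483 - 13.5p.
New equilibrium: 274 = 16p, so p = 17.125 and q = 251.8125.
Δq = 251.8125 - 254 = -2.1875.

Δq = -2.1875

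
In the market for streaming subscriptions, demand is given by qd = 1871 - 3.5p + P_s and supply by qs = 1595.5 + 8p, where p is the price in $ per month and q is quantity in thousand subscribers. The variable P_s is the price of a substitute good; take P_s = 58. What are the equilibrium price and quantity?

p* = 29, q* = 1827.5

With P_s = 58, demand is qd = 1929 - 3.5p.
Set qd = qs: 1929 - 3.5p = 1595.5 + 8p, so 333.5 = 11.5p and p* = 29.
Then q* = 1929 - 3.5(29) = 1827.5.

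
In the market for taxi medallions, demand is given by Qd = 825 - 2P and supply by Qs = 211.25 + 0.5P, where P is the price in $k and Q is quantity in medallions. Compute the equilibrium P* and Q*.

Equating demand and supply, 825 - 2P = 211.25 + 0.5P gives 2.5P = 613.75, so P* = 245.5.
Plugging P* into demand: Q* = 825 - 2(245.5) = 334.

P* = 245.5, Q* = 334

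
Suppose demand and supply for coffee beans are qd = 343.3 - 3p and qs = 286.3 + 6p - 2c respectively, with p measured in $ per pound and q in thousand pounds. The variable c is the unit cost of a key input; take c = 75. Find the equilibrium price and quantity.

p* = 23, q* = 274.3

With c = 75, supply is qs = 136.3 + 6p.
Equating demand and supply, 343.3 - 3p = 136.3 + 6p gives 9p = 207, so p* = 23.
Substitute back: q* = 343.3 - 3(23) = 274.3.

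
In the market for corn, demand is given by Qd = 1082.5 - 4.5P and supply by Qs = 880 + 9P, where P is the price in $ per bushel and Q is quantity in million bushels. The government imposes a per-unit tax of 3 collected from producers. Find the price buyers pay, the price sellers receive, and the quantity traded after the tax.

P_b = 17, P_s = 14, Q = 1006

The tax drives a wedge P_b - P_s = 3. Substituting P_s = P_b - 3 into supply: Qs = 853 + 9P_b.
Equate demand and the shifted supply: 1082.5 - 4.5P_b = 853 + 9P_b, giving 13.5P_b = 229.5, so P_b = 17.
Then P_s = 17 - 3 = 14 and Q = 1082.5 - 4.5(17) = 1006.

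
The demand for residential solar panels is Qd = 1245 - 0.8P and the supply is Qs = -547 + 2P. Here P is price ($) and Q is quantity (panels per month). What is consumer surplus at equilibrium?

Consumer surplus = 335805.625

The market clears where 1245 - 0.8P = -547 + 2P. Rearranging, 2.8P = 1792, hence P* = 640.
Then Q* = 1245 - 0.8(640) = 733.
Demand choke price (Qd = 0): P = 1245/0.8 = 1556.25. Consumer surplus = ½ × (1556.25 - 640) × 733 = 335805.625.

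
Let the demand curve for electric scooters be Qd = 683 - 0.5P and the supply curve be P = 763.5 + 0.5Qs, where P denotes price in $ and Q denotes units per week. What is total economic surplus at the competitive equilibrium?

Total surplus = 72601.25

Rewriting in direct form: Qs = -1527 + 2P.
Set Qd = Qs: 683 - 0.5P = -1527 + 2P, so 2210 = 2.5P and P* = 884.
Substitute back: Q* = 683 - 0.5(884) = 241.
Demand choke price = 1366; supply choke price = 763.5. CS = ½(1366 - 884)(241) = 58081; PS = ½(884 - 763.5)(241) = 14520.25. Total surplus = 72601.25.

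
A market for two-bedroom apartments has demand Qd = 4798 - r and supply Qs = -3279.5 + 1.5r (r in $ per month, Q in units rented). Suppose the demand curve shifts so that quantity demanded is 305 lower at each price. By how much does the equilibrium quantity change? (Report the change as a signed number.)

ΔQ = -183

Set Qd = Qs: 4798 - r = -3279.5 + 1.5r, so 8077.5 = 2.5r and r* = 3231.
Then Q* = 4798 - 3231 = 1567.
After the shift, demand is Qd = 4493 - r.
Re-solving, 2.5r = 7772.5 gives r = 3109 and Q = 1384.
ΔQ = 1384 - 1567 = -183.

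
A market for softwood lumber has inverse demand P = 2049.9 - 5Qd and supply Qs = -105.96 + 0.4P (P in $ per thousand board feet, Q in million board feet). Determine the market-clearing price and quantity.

Rewriting in direct form: Qd = 409.98 - 0.2P.
Set Qd = Qs: 409.98 - 0.2P = -105.96 + 0.4P, so 515.94 = 0.6P and P* = 859.9.
Then Q* = 409.98 - 0.2(859.9) = 238.

P* = 859.9, Q* = 238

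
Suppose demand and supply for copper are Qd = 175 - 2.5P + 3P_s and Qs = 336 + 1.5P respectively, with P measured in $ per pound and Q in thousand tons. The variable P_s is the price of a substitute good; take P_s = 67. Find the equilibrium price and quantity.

With P_s = 67, demand is Qd = 376 - 2.5P.
The market clears where 376 - 2.5P = 336 + 1.5P. Rearranging, 4P = 40, hence P* = 10.
Then Q* = 376 - 2.5(10) = 351.

P* = 10, Q* = 351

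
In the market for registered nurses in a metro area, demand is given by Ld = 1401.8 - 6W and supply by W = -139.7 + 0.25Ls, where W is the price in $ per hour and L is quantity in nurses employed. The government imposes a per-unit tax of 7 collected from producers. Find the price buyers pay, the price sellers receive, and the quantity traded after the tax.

W_b = 87.1, W_s = 80.1, L = 879.2

Solving each curve for L: Ls = 558.8 + 4W.
The tax drives a wedge W_b - W_s = 7. Substituting W_s = W_b - 7 into supply: Ls = 530.8 + 4W_b.
Market clearing requires 1401.8 - 6W_b = 530.8 + 4W_b; hence 871 = 10W_b and W_b = 87.1.
So W_s = 80.1 and the quantity traded is L = 1401.8 - 6(87.1) = 879.2.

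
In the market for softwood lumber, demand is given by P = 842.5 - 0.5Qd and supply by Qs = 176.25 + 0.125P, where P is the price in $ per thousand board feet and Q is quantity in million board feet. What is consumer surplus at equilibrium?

Consumer surplus = 17556.25

In direct form, Qd = 1685 - 2P.
The market clears where 1685 - 2P = 176.25 + 0.125P. Rearranging, 2.125P = 1508.75, hence P* = 710.
Substitute back: Q* = 1685 - 2(710) = 265.
Demand choke price (Qd = 0): P = 1685/2 = 842.5. Consumer surplus = ½ × (842.5 - 710) × 265 = 17556.25.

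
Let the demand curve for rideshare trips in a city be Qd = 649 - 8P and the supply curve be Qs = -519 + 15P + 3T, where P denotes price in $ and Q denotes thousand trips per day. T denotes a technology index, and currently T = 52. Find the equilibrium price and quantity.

P* = 44, Q* = 297

With T = 52, supply is Qs = -363 + 15P.
At equilibrium Qd = Qs, so 649 - 8P = -363 + 15P; collecting terms, 1012 = 23P and P* = 44.
Then Q* = 649 - 8(44) = 297.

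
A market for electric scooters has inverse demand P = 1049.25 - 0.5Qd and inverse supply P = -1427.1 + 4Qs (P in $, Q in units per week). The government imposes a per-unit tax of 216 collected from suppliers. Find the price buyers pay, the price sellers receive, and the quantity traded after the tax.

P_b = 798.1, P_s = 582.1, Q = 502.3

Inverting to quantity form: Qd = 2098.5 - 2P and Qs = 356.775 + 0.25P.
With a tax of 216 on suppliers, they supply based on the net price P_s = P_b - 216, so Qs = 302.775 + 0.25P_b.
Market clearing requires 2098.5 - 2P_b = 302.775 + 0.25P_b; hence 1795.725 = 2.25P_b and P_b = 798.1.
Then P_s = 798.1 - 216 = 582.1 and Q = 2098.5 - 2(798.1) = 502.3.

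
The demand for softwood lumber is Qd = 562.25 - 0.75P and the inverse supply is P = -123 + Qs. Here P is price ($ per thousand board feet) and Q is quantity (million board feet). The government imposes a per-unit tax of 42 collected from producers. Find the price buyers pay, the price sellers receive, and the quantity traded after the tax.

P_b = 275, P_s = 233, Q = 356

Inverting to quantity form: Qs = 123 + P.
The tax drives a wedge P_b - P_s = 42. Substituting P_s = P_b - 42 into supply: Qs = 81 + P_b.
Market clearing requires 562.25 - 0.75P_b = 81 + P_b; hence 481.25 = 1.75P_b and P_b = 275.
Then P_s = 275 - 42 = 233 and Q = 562.25 - 0.75(275) = 356.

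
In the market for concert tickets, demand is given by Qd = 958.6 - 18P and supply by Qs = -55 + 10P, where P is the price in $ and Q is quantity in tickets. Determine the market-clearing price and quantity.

Equating demand and supply, 958.6 - 18P = -55 + 10P gives 28P = 1013.6, so P* = 36.2.
From the demand curve, Q* = 958.6 - 18(36.2) = 307.

P* = 36.2, Q* = 307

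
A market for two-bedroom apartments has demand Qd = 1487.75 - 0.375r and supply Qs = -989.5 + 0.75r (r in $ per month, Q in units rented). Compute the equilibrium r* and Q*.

r* = 2202, Q* = 662

The market clears where 1487.75 - 0.375r = -989.5 + 0.75r. Rearranging, 1.125r = 2477.25, hence r* = 2202.
Plugging r* into demand: Q* = 1487.75 - 0.375(2202) = 662.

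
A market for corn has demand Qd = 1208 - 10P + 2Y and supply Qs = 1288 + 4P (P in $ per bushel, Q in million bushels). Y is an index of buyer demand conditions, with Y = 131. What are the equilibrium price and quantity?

With Y = 131, demand is Qd = 1470 - 10P.
At equilibrium Qd = Qs, so 1470 - 10P = 1288 + 4P; collecting terms, 182 = 14P and P* = 13.
From the demand curve, Q* = 1470 - 10(13) = 1340.

P* = 13, Q* = 1340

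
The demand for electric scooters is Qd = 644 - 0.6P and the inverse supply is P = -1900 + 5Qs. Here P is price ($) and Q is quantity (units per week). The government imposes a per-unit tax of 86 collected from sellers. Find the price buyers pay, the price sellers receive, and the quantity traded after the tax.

P_b = 351.5, P_s = 265.5, Q = 433.1

Solving each curve for Q: Qs = 380 + 0.2P.
With a tax of 86 on sellers, they supply based on the net price P_s = P_b - 86, so Qs = 362.8 + 0.2P_b.
Market clearing requires 644 - 0.6P_b = 362.8 + 0.2P_b; hence 281.2 = 0.8P_b and P_b = 351.5.
So P_s = 265.5 and the quantity traded is Q = 644 - 0.6(351.5) = 433.1.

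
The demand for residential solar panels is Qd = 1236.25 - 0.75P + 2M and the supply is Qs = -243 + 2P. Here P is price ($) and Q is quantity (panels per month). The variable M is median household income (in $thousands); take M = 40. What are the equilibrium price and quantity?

P* = 567, Q* = 891

With M = 40, demand is Qd = 1316.25 - 0.75P.
Set Qd = Qs: 1316.25 - 0.75P = -243 + 2P, so 1559.25 = 2.75P and P* = 567.
From the demand curve, Q* = 1316.25 - 0.75(567) = 891.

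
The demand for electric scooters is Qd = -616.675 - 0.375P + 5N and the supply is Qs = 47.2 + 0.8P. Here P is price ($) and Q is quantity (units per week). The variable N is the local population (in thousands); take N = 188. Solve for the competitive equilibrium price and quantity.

With N = 188, demand is Qd = 323.325 - 0.375P.
The market clears where 323.325 - 0.375P = 47.2 + 0.8P. Rearranging, 1.175P = 276.125, hence P* = 235.
Then Q* = 323.325 - 0.375(235) = 235.2.

P* = 235, Q* = 235.2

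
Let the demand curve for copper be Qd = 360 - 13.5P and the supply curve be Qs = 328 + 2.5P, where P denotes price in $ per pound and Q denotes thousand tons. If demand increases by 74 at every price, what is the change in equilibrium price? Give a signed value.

ΔP = 4.625

At equilibrium Qd = Qs, so 360 - 13.5P = 328 + 2.5P; collecting terms, 32 = 16P and P* = 2.
Substitute back: Q* = 360 - 13.5(2) = 333.
After the shift, demand is Qd = 434 - 13.5P.
Re-solving, 16P = 106 gives P = 6.625 and Q = 344.5625.
ΔP = 6.625 - 2 = 4.625.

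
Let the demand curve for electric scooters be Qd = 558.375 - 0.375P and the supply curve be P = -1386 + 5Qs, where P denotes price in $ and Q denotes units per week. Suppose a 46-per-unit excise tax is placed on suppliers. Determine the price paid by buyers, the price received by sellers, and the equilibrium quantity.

Inverting to quantity form: Qs = 277.2 + 0.2P.
With a tax of 46 on suppliers, they supply based on the net price P_s = P_b - 46, so Qs = 268 + 0.2P_b.
Equate demand and the shifted supply: 558.375 - 0.375P_b = 268 + 0.2P_b, giving 0.575P_b = 290.375, so P_b = 505.
So P_s = 459 and the quantity traded is Q = 558.375 - 0.375(505) = 369.

P_b = 505, P_s = 459, Q = 369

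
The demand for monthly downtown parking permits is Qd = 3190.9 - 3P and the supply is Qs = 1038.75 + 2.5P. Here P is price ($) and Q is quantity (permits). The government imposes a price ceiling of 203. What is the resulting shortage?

Evaluating both curves at the ceiling price 203 gives Qd = 2581.9, Qs = 1546.25.
Shortage = Qd - Qs = 2581.9 - 1546.25 = 1035.65.

Shortage = 1035.65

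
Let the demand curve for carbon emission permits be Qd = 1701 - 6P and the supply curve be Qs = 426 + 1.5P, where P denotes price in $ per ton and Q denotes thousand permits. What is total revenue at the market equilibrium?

Equating demand and supply, 1701 - 6P = 426 + 1.5P gives 7.5P = 1275, so P* = 170.
Then Q* = 1701 - 6(170) = 681.
Total revenue = P* × Q* = 170 × 681 = 115770.

Total revenue = 115770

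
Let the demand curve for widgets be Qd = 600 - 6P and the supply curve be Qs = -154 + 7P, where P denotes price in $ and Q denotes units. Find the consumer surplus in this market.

At equilibrium Qd = Qs, so 600 - 6P = -154 + 7P; collecting terms, 754 = 13P and P* = 58.
Then Q* = 600 - 6(58) = 252.
Demand choke price (Qd = 0): P = 600/6 = 100. Consumer surplus = ½ × (100 - 58) × 252 = 5292.

Consumer surplus = 5292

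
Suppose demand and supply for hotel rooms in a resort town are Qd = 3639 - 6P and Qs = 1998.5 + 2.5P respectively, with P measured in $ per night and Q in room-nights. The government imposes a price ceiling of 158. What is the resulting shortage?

Shortage = 297.5

Evaluating both curves at the ceiling price 158 gives Qd = 2691, Qs = 2393.5.
Shortage = Qd - Qs = 2691 - 2393.5 = 297.5.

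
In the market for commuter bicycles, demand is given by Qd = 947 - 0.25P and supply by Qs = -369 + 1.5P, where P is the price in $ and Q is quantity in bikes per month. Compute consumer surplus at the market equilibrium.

Set Qd = Qs: 947 - 0.25P = -369 + 1.5P, so 1316 = 1.75P and P* = 752.
Substitute back: Q* = 947 - 0.25(752) = 759.
Demand choke price (Qd = 0): P = 947/0.25 = 3788. Consumer surplus = ½ × (3788 - 752) × 759 = 1152162.

Consumer surplus = 1152162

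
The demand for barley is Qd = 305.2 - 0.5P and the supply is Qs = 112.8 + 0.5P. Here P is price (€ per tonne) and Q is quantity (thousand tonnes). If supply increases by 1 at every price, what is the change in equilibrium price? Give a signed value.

ΔP = -1

Set Qd = Qs: 305.2 - 0.5P = 112.8 + 0.5P, so 192.4 = P and P* = 192.4.
Then Q* = 305.2 - 0.5(192.4) = 209.
After the shift, supply is Qs = 113.8 + 0.5P.
New equilibrium: 191.4 = P, so P = 191.4 and Q = 209.5.
ΔP = 191.4 - 192.4 = -1.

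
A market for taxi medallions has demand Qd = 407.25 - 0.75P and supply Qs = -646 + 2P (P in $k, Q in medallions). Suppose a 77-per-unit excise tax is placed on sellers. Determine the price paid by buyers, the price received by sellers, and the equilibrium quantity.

P_b = 439, P_s = 362, Q = 78

The tax drives a wedge P_b - P_s = 77. Substituting P_s = P_b - 77 into supply: Qs = -800 + 2P_b.
Market clearing requires 407.25 - 0.75P_b = -800 + 2P_b; hence 1207.25 = 2.75P_b and P_b = 439.
Then P_s = 439 - 77 = 362 and Q = 407.25 - 0.75(439) = 78.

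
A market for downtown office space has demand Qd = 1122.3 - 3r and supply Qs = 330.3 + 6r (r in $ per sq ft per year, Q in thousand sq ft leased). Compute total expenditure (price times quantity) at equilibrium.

Total expenditure = 75530.4

The market clears where 1122.3 - 3r = 330.3 + 6r. Rearranging, 9r = 792, hence r* = 88.
Plugging r* into demand: Q* = 1122.3 - 3(88) = 858.3.
Total expenditure = r* × Q* = 88 × 858.3 = 75530.4.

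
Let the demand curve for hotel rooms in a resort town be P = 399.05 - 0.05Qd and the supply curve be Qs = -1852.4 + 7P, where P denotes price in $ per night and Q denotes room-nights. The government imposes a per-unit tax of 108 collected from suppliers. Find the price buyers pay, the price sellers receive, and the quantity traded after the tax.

P_b = 392.2, P_s = 284.2, Q = 137

Inverting to quantity form: Qd = 7981 - 20P.
With a tax of 108 on suppliers, they supply based on the net price P_s = P_b - 108, so Qs = -2608.4 + 7P_b.
Set Qd = Qs: 7981 - 20P_b = -2608.4 + 7P_b, so 10589.4 = 27P_b and P_b = 392.2.
Then P_s = 392.2 - 108 = 284.2 and Q = 7981 - 20(392.2) = 137.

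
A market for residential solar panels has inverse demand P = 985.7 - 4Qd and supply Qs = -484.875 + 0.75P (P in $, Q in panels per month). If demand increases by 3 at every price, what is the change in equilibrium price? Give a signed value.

ΔP = 3

Inverting to quantity form: Qd = 246.425 - 0.25P.
At equilibrium Qd = Qs, so 246.425 - 0.25P = -484.875 + 0.75P; collecting terms, 731.3 = P and P* = 731.3.
Substitute back: Q* = 246.425 - 0.25(731.3) = 63.6.
After the shift, demand is Qd = 249.425 - 0.25P.
Re-solving, P = 734.3 gives P = 734.3 and Q = 65.85.
ΔP = 734.3 - 731.3 = 3.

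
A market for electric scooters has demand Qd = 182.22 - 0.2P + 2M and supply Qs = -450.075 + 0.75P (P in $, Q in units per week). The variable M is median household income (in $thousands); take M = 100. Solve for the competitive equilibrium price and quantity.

P* = 876.1, Q* = 207

With M = 100, demand is Qd = 382.22 - 0.2P.
The market clears where 382.22 - 0.2P = -450.075 + 0.75P. Rearranging, 0.95P = 832.295, hence P* = 876.1.
Plugging P* into demand: Q* = 382.22 - 0.2(876.1) = 207.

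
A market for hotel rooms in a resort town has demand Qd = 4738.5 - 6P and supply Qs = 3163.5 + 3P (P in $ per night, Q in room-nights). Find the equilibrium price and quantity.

P* = 175, Q* = 3688.5

Set Qd = Qs: 4738.5 - 6P = 3163.5 + 3P, so 1575 = 9P and P* = 175.
Plugging P* into demand: Q* = 4738.5 - 6(175) = 3688.5.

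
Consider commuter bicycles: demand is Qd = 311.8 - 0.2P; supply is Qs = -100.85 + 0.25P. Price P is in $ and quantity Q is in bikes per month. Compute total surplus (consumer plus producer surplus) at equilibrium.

Total surplus = 74189.52

Equating demand and supply, 311.8 - 0.2P = -100.85 + 0.25P gives 0.45P = 412.65, so P* = 917.
Then Q* = 311.8 - 0.2(917) = 128.4.
Demand choke price = 1559; supply choke price = 403.4. CS = ½(1559 - 917)(128.4) = 41216.4; PS = ½(917 - 403.4)(128.4) = 32973.12. Total surplus = 74189.52.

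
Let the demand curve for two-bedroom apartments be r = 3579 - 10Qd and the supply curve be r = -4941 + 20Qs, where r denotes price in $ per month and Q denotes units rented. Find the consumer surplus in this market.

In direct form, Qd = 357.9 - 0.1r and Qs = 247.05 + 0.05r.
The market clears where 357.9 - 0.1r = 247.05 + 0.05r. Rearranging, 0.15r = 110.85, hence r* = 739.
Then Q* = 357.9 - 0.1(739) = 284.
Demand choke price (Qd = 0): r = 357.9/0.1 = 3579. Consumer surplus = ½ × (3579 - 739) × 284 = 403280.

Consumer surplus = 403280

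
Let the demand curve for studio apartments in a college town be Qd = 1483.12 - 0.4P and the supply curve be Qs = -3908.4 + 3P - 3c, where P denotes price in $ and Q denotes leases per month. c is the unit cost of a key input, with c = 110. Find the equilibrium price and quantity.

P* = 1682.8, Q* = 810

With c = 110, supply is Qs = -4238.4 + 3P.
At equilibrium Qd = Qs, so 1483.12 - 0.4P = -4238.4 + 3P; collecting terms, 5721.52 = 3.4P and P* = 1682.8.
From the demand curve, Q* = 1483.12 - 0.4(1682.8) = 810.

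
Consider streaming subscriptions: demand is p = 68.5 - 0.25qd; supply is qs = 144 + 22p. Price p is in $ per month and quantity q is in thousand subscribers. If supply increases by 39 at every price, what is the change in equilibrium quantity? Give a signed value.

Solving each curve for q: qd = 274 - 4p.
The market clears where 274 - 4p = 144 + 22p. Rearranging, 26p = 130, hence p* = 5.
Substitute back: q* = 274 - 4(5) = 254.
After the shift, supply is qs = 183 + 22p.
The new intersection has 91 = 26p, i.e. p = 3.5, q = 260.
Δq = 260 - 254 = 6.

Δq = 6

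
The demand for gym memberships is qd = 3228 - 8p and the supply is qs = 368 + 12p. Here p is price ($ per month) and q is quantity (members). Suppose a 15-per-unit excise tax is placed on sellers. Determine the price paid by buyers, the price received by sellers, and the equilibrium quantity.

p_b = 152, p_s = 137, q = 2012

Sellers keep p_s = p_b - 15 per unit, so supply in terms of the buyer price is qs = 188 + 12p_b.
Equate demand and the shifted supply: 3228 - 8p_b = 188 + 12p_b, giving 20p_b = 3040, so p_b = 152.
So p_s = 137 and the quantity traded is q = 3228 - 8(152) = 2012.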